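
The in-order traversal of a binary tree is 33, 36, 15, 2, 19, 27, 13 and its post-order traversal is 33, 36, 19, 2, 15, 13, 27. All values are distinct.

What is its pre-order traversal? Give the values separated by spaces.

27 15 36 33 2 19 13

The last element of post-order is the root; it splits in-order into left and right subtrees.
Root 27: left subtree has 5 nodes {33, 36, 15, 2, 19}, right has 1 {13}.
  Root 15: left subtree has 2 nodes {33, 36}, right has 2 {2, 19}.
    Root 36: left subtree has 1 node {33}, right has 0 { }.
    Root 2: left subtree has 0 nodes { }, right has 1 {19}.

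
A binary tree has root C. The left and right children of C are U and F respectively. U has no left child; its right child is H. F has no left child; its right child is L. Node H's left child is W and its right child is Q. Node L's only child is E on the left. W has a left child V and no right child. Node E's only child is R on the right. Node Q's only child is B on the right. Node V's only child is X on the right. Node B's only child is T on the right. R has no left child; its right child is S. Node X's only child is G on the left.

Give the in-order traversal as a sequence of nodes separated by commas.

In-order visits the left subtree, then the node, then the right subtree.
At C: go left to U.
  At U: no left child.
  Visit U.
  At U: go right to H.
    At H: go left to W.
      At W: go left to V.
        At V: no left child.
        Visit V.
        At V: go right to X.
          At X: go left to G.
            G is a leaf — visit G.
          Visit X.
          At X: no right child.
      Visit W.
      At W: no right child.
    Visit H.
    At H: go right to Q.
      At Q: no left child.
      Visit Q.
      At Q: go right to B.
        At B: no left child.
        Visit B.
        At B: go right to T.
          T is a leaf — visit T.
Visit C.
At C: go right to F.
  At F: no left child.
  Visit F.
  At F: go right to L.
    At L: go left to E.
      At E: no left child.
      Visit E.
      At E: go right to R.
        At R: no left child.
        Visit R.
        At R: go right to S.
          S is a leaf — visit S.
    Visit L.
    At L: no right child.

U, V, G, X, W, H, Q, B, T, C, F, E, R, S, L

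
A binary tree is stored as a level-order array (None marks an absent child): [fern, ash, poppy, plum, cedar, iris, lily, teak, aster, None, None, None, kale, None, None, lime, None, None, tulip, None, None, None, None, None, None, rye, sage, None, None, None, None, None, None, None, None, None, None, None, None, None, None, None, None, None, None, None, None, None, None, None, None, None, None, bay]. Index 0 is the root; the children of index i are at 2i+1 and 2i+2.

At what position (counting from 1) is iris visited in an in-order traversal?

9

In-order visits the left subtree, then the node, then the right subtree.
At fern: go left to ash.
  At ash: go left to plum.
    At plum: go left to teak.
      At teak: go left to lime.
        lime is a leaf — visit lime.
      Visit teak.
      At teak: no right child.
    Visit plum.
    At plum: go right to aster.
      At aster: no left child.
      Visit aster.
      At aster: go right to tulip.
        tulip is a leaf — visit tulip.
  Visit ash.
  At ash: go right to cedar.
    cedar is a leaf — visit cedar.
Visit fern.
At fern: go right to poppy.
  At poppy: go left to iris.
    At iris: no left child.
    Visit iris.
    At iris: go right to kale.
      At kale: go left to rye.
        rye is a leaf — visit rye.
      Visit kale.
      At kale: go right to sage.
        At sage: go left to bay.
          bay is a leaf — visit bay.
        Visit sage.
        At sage: no right child.
  Visit poppy.
  At poppy: go right to lily.
    lily is a leaf — visit lily.
Full in-order sequence: lime, teak, plum, aster, tulip, ash, cedar, fern, iris, rye, kale, bay, sage, poppy, lily.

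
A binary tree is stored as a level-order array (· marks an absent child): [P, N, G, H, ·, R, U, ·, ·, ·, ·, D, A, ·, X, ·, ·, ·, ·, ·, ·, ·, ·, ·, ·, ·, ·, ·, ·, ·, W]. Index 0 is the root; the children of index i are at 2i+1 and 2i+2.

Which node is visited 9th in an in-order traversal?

In-order visits the left subtree, then the node, then the right subtree.
At P: go left to N.
  At N: go left to H.
    H is a leaf — visit H.
  Visit N.
  At N: no right child.
Visit P.
At P: go right to G.
  At G: go left to R.
    At R: go left to D.
      D is a leaf — visit D.
    Visit R.
    At R: go right to A.
      A is a leaf — visit A.
  Visit G.
  At G: go right to U.
    At U: no left child.
    Visit U.
    At U: go right to X.
      At X: no left child.
      Visit X.
      At X: go right to W.
        W is a leaf — visit W.
Full in-order sequence: H, N, P, D, R, A, G, U, X, W.

X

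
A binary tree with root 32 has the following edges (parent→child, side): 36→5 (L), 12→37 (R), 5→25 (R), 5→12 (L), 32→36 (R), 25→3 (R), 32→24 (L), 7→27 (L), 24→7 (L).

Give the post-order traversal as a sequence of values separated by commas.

27, 7, 24, 37, 12, 3, 25, 5, 36, 32

Post-order visits the left subtree, then the right subtree, then the node.
At 32: go left to 24.
  At 24: go left to 7.
    At 7: go left to 27.
      27 is a leaf — visit 27.
    At 7: no right child.
    Visit 7.
  At 24: no right child.
  Visit 24.
At 32: go right to 36.
  At 36: go left to 5.
    At 5: go left to 12.
      At 12: no left child.
      At 12: go right to 37.
        37 is a leaf — visit 37.
      Visit 12.
    At 5: go right to 25.
      At 25: no left child.
      At 25: go right to 3.
        3 is a leaf — visit 3.
      Visit 25.
    Visit 5.
  At 36: no right child.
  Visit 36.
Visit 32.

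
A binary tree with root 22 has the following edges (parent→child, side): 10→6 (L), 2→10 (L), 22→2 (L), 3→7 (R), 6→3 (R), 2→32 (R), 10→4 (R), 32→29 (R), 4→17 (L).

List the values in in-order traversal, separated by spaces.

6 3 7 10 17 4 2 32 29 22

In-order visits the left subtree, then the node, then the right subtree.
At 22: go left to 2.
  At 2: go left to 10.
    At 10: go left to 6.
      At 6: no left child.
      Visit 6.
      At 6: go right to 3.
        At 3: no left child.
        Visit 3.
        At 3: go right to 7.
          7 is a leaf — visit 7.
    Visit 10.
    At 10: go right to 4.
      At 4: go left to 17.
        17 is a leaf — visit 17.
      Visit 4.
      At 4: no right child.
  Visit 2.
  At 2: go right to 32.
    At 32: no left child.
    Visit 32.
    At 32: go right to 29.
      29 is a leaf — visit 29.
Visit 22.
At 22: no right child.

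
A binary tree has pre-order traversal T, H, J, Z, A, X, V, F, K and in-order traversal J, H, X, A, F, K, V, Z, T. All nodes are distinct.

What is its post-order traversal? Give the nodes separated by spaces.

The first element of pre-order is the root; it splits in-order into left and right subtrees.
Root T: left subtree has 8 nodes {J, H, X, A, F, K, V, Z}, right has 0 { }.
  Root H: left subtree has 1 node {J}, right has 6 {X, A, F, K, V, Z}.
    Root Z: left subtree has 5 nodes {X, A, F, K, V}, right has 0 { }.
      Root A: left subtree has 1 node {X}, right has 3 {F, K, V}.
        Root V: left subtree has 2 nodes {F, K}, right has 0 { }.
          Root F: left subtree has 0 nodes { }, right has 1 {K}.

J X K F V A Z H T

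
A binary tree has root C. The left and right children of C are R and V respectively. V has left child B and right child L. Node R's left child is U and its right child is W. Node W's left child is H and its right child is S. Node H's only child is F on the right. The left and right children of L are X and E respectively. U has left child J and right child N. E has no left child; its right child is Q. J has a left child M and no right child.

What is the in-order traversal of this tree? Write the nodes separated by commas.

In-order visits the left subtree, then the node, then the right subtree.
At C: go left to R.
  At R: go left to U.
    At U: go left to J.
      At J: go left to M.
        M is a leaf — visit M.
      Visit J.
      At J: no right child.
    Visit U.
    At U: go right to N.
      N is a leaf — visit N.
  Visit R.
  At R: go right to W.
    At W: go left to H.
      At H: no left child.
      Visit H.
      At H: go right to F.
        F is a leaf — visit F.
    Visit W.
    At W: go right to S.
      S is a leaf — visit S.
Visit C.
At C: go right to V.
  At V: go left to B.
    B is a leaf — visit B.
  Visit V.
  At V: go right to L.
    At L: go left to X.
      X is a leaf — visit X.
    Visit L.
    At L: go right to E.
      At E: no left child.
      Visit E.
      At E: go right to Q.
        Q is a leaf — visit Q.

M, J, U, N, R, H, F, W, S, C, B, V, X, L, E, Q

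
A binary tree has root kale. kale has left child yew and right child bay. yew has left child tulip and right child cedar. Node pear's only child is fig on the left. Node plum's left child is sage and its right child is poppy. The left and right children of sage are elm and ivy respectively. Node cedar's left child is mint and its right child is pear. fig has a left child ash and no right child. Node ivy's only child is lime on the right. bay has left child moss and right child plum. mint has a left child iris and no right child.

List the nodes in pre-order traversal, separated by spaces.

kale yew tulip cedar mint iris pear fig ash bay moss plum sage elm ivy lime poppy

Pre-order visits the node, then its left subtree, then its right subtree.
Visit kale.
At kale: go left to yew.
  Visit yew.
  At yew: go left to tulip.
    tulip is a leaf — visit tulip.
  At yew: go right to cedar.
    Visit cedar.
    At cedar: go left to mint.
      Visit mint.
      At mint: go left to iris.
        iris is a leaf — visit iris.
      At mint: no right child.
    At cedar: go right to pear.
      Visit pear.
      At pear: go left to fig.
        Visit fig.
        At fig: go left to ash.
          ash is a leaf — visit ash.
        At fig: no right child.
      At pear: no right child.
At kale: go right to bay.
  Visit bay.
  At bay: go left to moss.
    moss is a leaf — visit moss.
  At bay: go right to plum.
    Visit plum.
    At plum: go left to sage.
      Visit sage.
      At sage: go left to elm.
        elm is a leaf — visit elm.
      At sage: go right to ivy.
        Visit ivy.
        At ivy: no left child.
        At ivy: go right to lime.
          lime is a leaf — visit lime.
    At plum: go right to poppy.
      poppy is a leaf — visit poppy.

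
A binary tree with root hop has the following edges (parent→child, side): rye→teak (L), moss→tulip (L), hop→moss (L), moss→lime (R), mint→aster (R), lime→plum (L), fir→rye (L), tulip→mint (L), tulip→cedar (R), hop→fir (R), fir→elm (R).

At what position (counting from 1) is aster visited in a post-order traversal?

1

Post-order visits the left subtree, then the right subtree, then the node.
At hop: go left to moss.
  At moss: go left to tulip.
    At tulip: go left to mint.
      At mint: no left child.
      At mint: go right to aster.
        aster is a leaf — visit aster.
      Visit mint.
    At tulip: go right to cedar.
      cedar is a leaf — visit cedar.
    Visit tulip.
  At moss: go right to lime.
    At lime: go left to plum.
      plum is a leaf — visit plum.
    At lime: no right child.
    Visit lime.
  Visit moss.
At hop: go right to fir.
  At fir: go left to rye.
    At rye: go left to teak.
      teak is a leaf — visit teak.
    At rye: no right child.
    Visit rye.
  At fir: go right to elm.
    elm is a leaf — visit elm.
  Visit fir.
Visit hop.
Full post-order sequence: aster, mint, cedar, tulip, plum, lime, moss, teak, rye, elm, fir, hop.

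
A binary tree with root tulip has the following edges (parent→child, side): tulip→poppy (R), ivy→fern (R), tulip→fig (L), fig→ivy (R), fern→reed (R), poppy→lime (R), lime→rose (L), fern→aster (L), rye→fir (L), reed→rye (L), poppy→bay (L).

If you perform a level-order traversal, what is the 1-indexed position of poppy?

3

Level-order visits nodes level by level from the root, left to right within each level.
Level 0: tulip
Level 1: fig, poppy
Level 2: ivy, bay, lime
Level 3: fern, rose
Level 4: aster, reed
Level 5: rye
Level 6: fir
Full level-order sequence: tulip, fig, poppy, ivy, bay, lime, fern, rose, aster, reed, rye, fir.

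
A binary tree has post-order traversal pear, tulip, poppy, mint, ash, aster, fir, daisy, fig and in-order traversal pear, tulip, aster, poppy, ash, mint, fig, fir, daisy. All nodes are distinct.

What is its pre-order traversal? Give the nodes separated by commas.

fig, aster, tulip, pear, ash, poppy, mint, daisy, fir

The last element of post-order is the root; it splits in-order into left and right subtrees.
Root fig: left subtree has 6 nodes {pear, tulip, aster, poppy, ash, mint}, right has 2 {fir, daisy}.
  Root aster: left subtree has 2 nodes {pear, tulip}, right has 3 {poppy, ash, mint}.
    Root tulip: left subtree has 1 node {pear}, right has 0 { }.
    Root ash: left subtree has 1 node {poppy}, right has 1 {mint}.
  Root daisy: left subtree has 1 node {fir}, right has 0 { }.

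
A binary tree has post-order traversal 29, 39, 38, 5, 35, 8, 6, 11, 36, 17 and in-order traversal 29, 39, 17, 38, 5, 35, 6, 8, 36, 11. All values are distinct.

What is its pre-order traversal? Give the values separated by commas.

17, 39, 29, 36, 6, 35, 5, 38, 8, 11

The last element of post-order is the root; it splits in-order into left and right subtrees.
Root 17: left subtree has 2 nodes {29, 39}, right has 7 {38, 5, 35, 6, 8, 36, 11}.
  Root 39: left subtree has 1 node {29}, right has 0 { }.
  Root 36: left subtree has 5 nodes {38, 5, 35, 6, 8}, right has 1 {11}.
    Root 6: left subtree has 3 nodes {38, 5, 35}, right has 1 {8}.
      Root 35: left subtree has 2 nodes {38, 5}, right has 0 { }.
        Root 5: left subtree has 1 node {38}, right has 0 { }.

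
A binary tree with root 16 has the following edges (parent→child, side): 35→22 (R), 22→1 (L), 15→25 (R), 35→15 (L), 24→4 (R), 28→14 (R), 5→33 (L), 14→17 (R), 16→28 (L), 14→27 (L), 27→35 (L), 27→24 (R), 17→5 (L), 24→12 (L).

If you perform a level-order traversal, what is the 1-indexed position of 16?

Level-order visits nodes level by level from the root, left to right within each level.
Level 0: 16
Level 1: 28
Level 2: 14
Level 3: 27, 17
Level 4: 35, 24, 5
Level 5: 15, 22, 12, 4, 33
Level 6: 25, 1
Full level-order sequence: 16, 28, 14, 27, 17, 35, 24, 5, 15, 22, 12, 4, 33, 25, 1.

1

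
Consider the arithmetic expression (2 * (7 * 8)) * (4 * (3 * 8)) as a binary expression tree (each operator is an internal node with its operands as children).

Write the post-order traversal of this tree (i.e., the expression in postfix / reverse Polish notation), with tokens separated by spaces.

2 7 8 * * 4 3 8 * * *

Post-order on an expression tree gives postfix notation: for each operator, emit left operand, right operand, then the operator.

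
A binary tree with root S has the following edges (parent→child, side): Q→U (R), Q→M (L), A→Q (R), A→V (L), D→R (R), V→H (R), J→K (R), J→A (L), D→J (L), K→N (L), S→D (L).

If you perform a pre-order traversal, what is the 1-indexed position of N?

Pre-order visits the node, then its left subtree, then its right subtree.
Visit S.
At S: go left to D.
  Visit D.
  At D: go left to J.
    Visit J.
    At J: go left to A.
      Visit A.
      At A: go left to V.
        Visit V.
        At V: no left child.
        At V: go right to H.
          H is a leaf — visit H.
      At A: go right to Q.
        Visit Q.
        At Q: go left to M.
          M is a leaf — visit M.
        At Q: go right to U.
          U is a leaf — visit U.
    At J: go right to K.
      Visit K.
      At K: go left to N.
        N is a leaf — visit N.
      At K: no right child.
  At D: go right to R.
    R is a leaf — visit R.
At S: no right child.
Full pre-order sequence: S, D, J, A, V, H, Q, M, U, K, N, R.

11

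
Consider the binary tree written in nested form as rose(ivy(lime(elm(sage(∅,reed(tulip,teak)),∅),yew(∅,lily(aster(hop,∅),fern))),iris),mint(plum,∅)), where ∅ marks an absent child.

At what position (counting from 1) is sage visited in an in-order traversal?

In-order visits the left subtree, then the node, then the right subtree.
At rose: go left to ivy.
  At ivy: go left to lime.
    At lime: go left to elm.
      At elm: go left to sage.
        At sage: no left child.
        Visit sage.
        At sage: go right to reed.
          At reed: go left to tulip.
            tulip is a leaf — visit tulip.
          Visit reed.
          At reed: go right to teak.
            teak is a leaf — visit teak.
      Visit elm.
      At elm: no right child.
    Visit lime.
    At lime: go right to yew.
      At yew: no left child.
      Visit yew.
      At yew: go right to lily.
        At lily: go left to aster.
          At aster: go left to hop.
            hop is a leaf — visit hop.
          Visit aster.
          At aster: no right child.
        Visit lily.
        At lily: go right to fern.
          fern is a leaf — visit fern.
  Visit ivy.
  At ivy: go right to iris.
    iris is a leaf — visit iris.
Visit rose.
At rose: go right to mint.
  At mint: go left to plum.
    plum is a leaf — visit plum.
  Visit mint.
  At mint: no right child.
Full in-order sequence: sage, tulip, reed, teak, elm, lime, yew, hop, aster, lily, fern, ivy, iris, rose, plum, mint.

1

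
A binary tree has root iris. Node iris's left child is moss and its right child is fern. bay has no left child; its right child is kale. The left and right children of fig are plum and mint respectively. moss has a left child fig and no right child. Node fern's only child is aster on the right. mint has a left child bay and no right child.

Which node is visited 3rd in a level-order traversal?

fern

Level-order visits nodes level by level from the root, left to right within each level.
Level 0: iris
Level 1: moss, fern
Level 2: fig, aster
Level 3: plum, mint
Level 4: bay
Level 5: kale
Full level-order sequence: iris, moss, fern, fig, aster, plum, mint, bay, kale.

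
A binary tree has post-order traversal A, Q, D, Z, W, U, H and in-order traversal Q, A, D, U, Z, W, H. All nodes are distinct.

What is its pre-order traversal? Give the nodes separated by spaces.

H U D Q A W Z

The last element of post-order is the root; it splits in-order into left and right subtrees.
Root H: left subtree has 6 nodes {Q, A, D, U, Z, W}, right has 0 { }.
  Root U: left subtree has 3 nodes {Q, A, D}, right has 2 {Z, W}.
    Root D: left subtree has 2 nodes {Q, A}, right has 0 { }.
      Root Q: left subtree has 0 nodes { }, right has 1 {A}.
    Root W: left subtree has 1 node {Z}, right has 0 { }.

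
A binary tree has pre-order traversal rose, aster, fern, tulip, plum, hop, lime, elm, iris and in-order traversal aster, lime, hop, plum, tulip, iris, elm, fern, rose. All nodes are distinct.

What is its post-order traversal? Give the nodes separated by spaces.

lime hop plum iris elm tulip fern aster rose

The first element of pre-order is the root; it splits in-order into left and right subtrees.
Root rose: left subtree has 8 nodes {aster, lime, hop, plum, tulip, iris, elm, fern}, right has 0 { }.
  Root aster: left subtree has 0 nodes { }, right has 7 {lime, hop, plum, tulip, iris, elm, fern}.
    Root fern: left subtree has 6 nodes {lime, hop, plum, tulip, iris, elm}, right has 0 { }.
      Root tulip: left subtree has 3 nodes {lime, hop, plum}, right has 2 {iris, elm}.
        Root plum: left subtree has 2 nodes {lime, hop}, right has 0 { }.
          Root hop: left subtree has 1 node {lime}, right has 0 { }.
        Root elm: left subtree has 1 node {iris}, right has 0 { }.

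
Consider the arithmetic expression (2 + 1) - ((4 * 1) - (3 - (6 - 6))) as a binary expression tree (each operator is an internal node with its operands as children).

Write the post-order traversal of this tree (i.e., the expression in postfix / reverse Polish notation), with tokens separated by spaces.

Post-order on an expression tree gives postfix notation: for each operator, emit left operand, right operand, then the operator.

2 1 + 4 1 * 3 6 6 - - - -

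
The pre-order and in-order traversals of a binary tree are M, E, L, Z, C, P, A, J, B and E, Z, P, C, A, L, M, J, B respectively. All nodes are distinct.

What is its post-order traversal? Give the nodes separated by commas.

P, A, C, Z, L, E, B, J, M

The first element of pre-order is the root; it splits in-order into left and right subtrees.
Root M: left subtree has 6 nodes {E, Z, P, C, A, L}, right has 2 {J, B}.
  Root E: left subtree has 0 nodes { }, right has 5 {Z, P, C, A, L}.
    Root L: left subtree has 4 nodes {Z, P, C, A}, right has 0 { }.
      Root Z: left subtree has 0 nodes { }, right has 3 {P, C, A}.
        Root C: left subtree has 1 node {P}, right has 1 {A}.
  Root J: left subtree has 0 nodes { }, right has 1 {B}.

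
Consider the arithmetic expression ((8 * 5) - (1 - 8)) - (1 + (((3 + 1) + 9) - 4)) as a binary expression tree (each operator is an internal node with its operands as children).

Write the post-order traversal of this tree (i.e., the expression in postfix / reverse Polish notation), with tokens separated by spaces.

8 5 * 1 8 - - 1 3 1 + 9 + 4 - + -

Post-order on an expression tree gives postfix notation: for each operator, emit left operand, right operand, then the operator.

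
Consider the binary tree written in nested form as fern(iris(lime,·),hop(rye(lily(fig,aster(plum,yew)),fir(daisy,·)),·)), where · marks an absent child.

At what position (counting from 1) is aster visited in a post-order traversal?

Post-order visits the left subtree, then the right subtree, then the node.
At fern: go left to iris.
  At iris: go left to lime.
    lime is a leaf — visit lime.
  At iris: no right child.
  Visit iris.
At fern: go right to hop.
  At hop: go left to rye.
    At rye: go left to lily.
      At lily: go left to fig.
        fig is a leaf — visit fig.
      At lily: go right to aster.
        At aster: go left to plum.
          plum is a leaf — visit plum.
        At aster: go right to yew.
          yew is a leaf — visit yew.
        Visit aster.
      Visit lily.
    At rye: go right to fir.
      At fir: go left to daisy.
        daisy is a leaf — visit daisy.
      At fir: no right child.
      Visit fir.
    Visit rye.
  At hop: no right child.
  Visit hop.
Visit fern.
Full post-order sequence: lime, iris, fig, plum, yew, aster, lily, daisy, fir, rye, hop, fern.

6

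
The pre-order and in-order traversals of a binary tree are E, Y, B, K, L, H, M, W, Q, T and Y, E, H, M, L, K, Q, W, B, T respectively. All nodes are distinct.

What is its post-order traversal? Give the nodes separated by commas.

The first element of pre-order is the root; it splits in-order into left and right subtrees.
Root E: left subtree has 1 node {Y}, right has 8 {H, M, L, K, Q, W, B, T}.
  Root B: left subtree has 6 nodes {H, M, L, K, Q, W}, right has 1 {T}.
    Root K: left subtree has 3 nodes {H, M, L}, right has 2 {Q, W}.
      Root L: left subtree has 2 nodes {H, M}, right has 0 { }.
        Root H: left subtree has 0 nodes { }, right has 1 {M}.
      Root W: left subtree has 1 node {Q}, right has 0 { }.

Y, M, H, L, Q, W, K, T, B, E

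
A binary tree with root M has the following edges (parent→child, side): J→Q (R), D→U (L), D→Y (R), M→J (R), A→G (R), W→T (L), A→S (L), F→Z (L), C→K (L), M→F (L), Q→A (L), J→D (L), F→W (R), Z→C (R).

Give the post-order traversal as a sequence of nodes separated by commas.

K, C, Z, T, W, F, U, Y, D, S, G, A, Q, J, M

Post-order visits the left subtree, then the right subtree, then the node.
At M: go left to F.
  At F: go left to Z.
    At Z: no left child.
    At Z: go right to C.
      At C: go left to K.
        K is a leaf — visit K.
      At C: no right child.
      Visit C.
    Visit Z.
  At F: go right to W.
    At W: go left to T.
      T is a leaf — visit T.
    At W: no right child.
    Visit W.
  Visit F.
At M: go right to J.
  At J: go left to D.
    At D: go left to U.
      U is a leaf — visit U.
    At D: go right to Y.
      Y is a leaf — visit Y.
    Visit D.
  At J: go right to Q.
    At Q: go left to A.
      At A: go left to S.
        S is a leaf — visit S.
      At A: go right to G.
        G is a leaf — visit G.
      Visit A.
    At Q: no right child.
    Visit Q.
  Visit J.
Visit M.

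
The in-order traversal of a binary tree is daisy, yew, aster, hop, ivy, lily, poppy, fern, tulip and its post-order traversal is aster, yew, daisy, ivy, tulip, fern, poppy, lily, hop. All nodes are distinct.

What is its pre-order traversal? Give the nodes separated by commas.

hop, daisy, yew, aster, lily, ivy, poppy, fern, tulip

The last element of post-order is the root; it splits in-order into left and right subtrees.
Root hop: left subtree has 3 nodes {daisy, yew, aster}, right has 5 {ivy, lily, poppy, fern, tulip}.
  Root daisy: left subtree has 0 nodes { }, right has 2 {yew, aster}.
    Root yew: left subtree has 0 nodes { }, right has 1 {aster}.
  Root lily: left subtree has 1 node {ivy}, right has 3 {poppy, fern, tulip}.
    Root poppy: left subtree has 0 nodes { }, right has 2 {fern, tulip}.
      Root fern: left subtree has 0 nodes { }, right has 1 {tulip}.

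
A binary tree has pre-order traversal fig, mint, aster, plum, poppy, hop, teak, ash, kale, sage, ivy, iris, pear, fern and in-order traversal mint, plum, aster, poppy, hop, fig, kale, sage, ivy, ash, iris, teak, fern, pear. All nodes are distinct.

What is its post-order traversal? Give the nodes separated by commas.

plum, hop, poppy, aster, mint, ivy, sage, kale, iris, ash, fern, pear, teak, fig

The first element of pre-order is the root; it splits in-order into left and right subtrees.
Root fig: left subtree has 5 nodes {mint, plum, aster, poppy, hop}, right has 8 {kale, sage, ivy, ash, iris, teak, fern, pear}.
  Root mint: left subtree has 0 nodes { }, right has 4 {plum, aster, poppy, hop}.
    Root aster: left subtree has 1 node {plum}, right has 2 {poppy, hop}.
      Root poppy: left subtree has 0 nodes { }, right has 1 {hop}.
  Root teak: left subtree has 5 nodes {kale, sage, ivy, ash, iris}, right has 2 {fern, pear}.
    Root ash: left subtree has 3 nodes {kale, sage, ivy}, right has 1 {iris}.
      Root kale: left subtree has 0 nodes { }, right has 2 {sage, ivy}.
        Root sage: left subtree has 0 nodes { }, right has 1 {ivy}.
    Root pear: left subtree has 1 node {fern}, right has 0 { }.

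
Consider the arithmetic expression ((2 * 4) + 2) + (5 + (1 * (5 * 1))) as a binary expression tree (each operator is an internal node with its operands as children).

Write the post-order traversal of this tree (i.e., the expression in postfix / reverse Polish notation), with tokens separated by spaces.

Post-order on an expression tree gives postfix notation: for each operator, emit left operand, right operand, then the operator.

2 4 * 2 + 5 1 5 1 * * + +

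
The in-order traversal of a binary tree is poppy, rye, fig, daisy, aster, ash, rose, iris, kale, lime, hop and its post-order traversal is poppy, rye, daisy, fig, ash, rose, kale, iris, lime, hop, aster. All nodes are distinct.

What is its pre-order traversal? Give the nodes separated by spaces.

aster fig rye poppy daisy hop lime iris rose ash kale

The last element of post-order is the root; it splits in-order into left and right subtrees.
Root aster: left subtree has 4 nodes {poppy, rye, fig, daisy}, right has 6 {ash, rose, iris, kale, lime, hop}.
  Root fig: left subtree has 2 nodes {poppy, rye}, right has 1 {daisy}.
    Root rye: left subtree has 1 node {poppy}, right has 0 { }.
  Root hop: left subtree has 5 nodes {ash, rose, iris, kale, lime}, right has 0 { }.
    Root lime: left subtree has 4 nodes {ash, rose, iris, kale}, right has 0 { }.
      Root iris: left subtree has 2 nodes {ash, rose}, right has 1 {kale}.
        Root rose: left subtree has 1 node {ash}, right has 0 { }.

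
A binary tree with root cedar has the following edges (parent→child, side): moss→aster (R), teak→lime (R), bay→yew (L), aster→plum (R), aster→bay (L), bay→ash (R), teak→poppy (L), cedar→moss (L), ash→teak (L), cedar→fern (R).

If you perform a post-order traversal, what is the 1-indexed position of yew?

1

Post-order visits the left subtree, then the right subtree, then the node.
At cedar: go left to moss.
  At moss: no left child.
  At moss: go right to aster.
    At aster: go left to bay.
      At bay: go left to yew.
        yew is a leaf — visit yew.
      At bay: go right to ash.
        At ash: go left to teak.
          At teak: go left to poppy.
            poppy is a leaf — visit poppy.
          At teak: go right to lime.
            lime is a leaf — visit lime.
          Visit teak.
        At ash: no right child.
        Visit ash.
      Visit bay.
    At aster: go right to plum.
      plum is a leaf — visit plum.
    Visit aster.
  Visit moss.
At cedar: go right to fern.
  fern is a leaf — visit fern.
Visit cedar.
Full post-order sequence: yew, poppy, lime, teak, ash, bay, plum, aster, moss, fern, cedar.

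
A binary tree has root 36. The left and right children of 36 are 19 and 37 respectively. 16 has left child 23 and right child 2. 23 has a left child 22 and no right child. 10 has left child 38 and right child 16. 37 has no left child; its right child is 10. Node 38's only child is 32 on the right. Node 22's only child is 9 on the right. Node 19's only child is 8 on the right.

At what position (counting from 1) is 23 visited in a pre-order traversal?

Pre-order visits the node, then its left subtree, then its right subtree.
Visit 36.
At 36: go left to 19.
  Visit 19.
  At 19: no left child.
  At 19: go right to 8.
    8 is a leaf — visit 8.
At 36: go right to 37.
  Visit 37.
  At 37: no left child.
  At 37: go right to 10.
    Visit 10.
    At 10: go left to 38.
      Visit 38.
      At 38: no left child.
      At 38: go right to 32.
        32 is a leaf — visit 32.
    At 10: go right to 16.
      Visit 16.
      At 16: go left to 23.
        Visit 23.
        At 23: go left to 22.
          Visit 22.
          At 22: no left child.
          At 22: go right to 9.
            9 is a leaf — visit 9.
        At 23: no right child.
      At 16: go right to 2.
        2 is a leaf — visit 2.
Full pre-order sequence: 36, 19, 8, 37, 10, 38, 32, 16, 23, 22, 9, 2.

9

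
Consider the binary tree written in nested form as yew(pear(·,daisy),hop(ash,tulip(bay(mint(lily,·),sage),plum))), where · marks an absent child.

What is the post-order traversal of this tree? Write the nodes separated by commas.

Post-order visits the left subtree, then the right subtree, then the node.
At yew: go left to pear.
  At pear: no left child.
  At pear: go right to daisy.
    daisy is a leaf — visit daisy.
  Visit pear.
At yew: go right to hop.
  At hop: go left to ash.
    ash is a leaf — visit ash.
  At hop: go right to tulip.
    At tulip: go left to bay.
      At bay: go left to mint.
        At mint: go left to lily.
          lily is a leaf — visit lily.
        At mint: no right child.
        Visit mint.
      At bay: go right to sage.
        sage is a leaf — visit sage.
      Visit bay.
    At tulip: go right to plum.
      plum is a leaf — visit plum.
    Visit tulip.
  Visit hop.
Visit yew.

daisy, pear, ash, lily, mint, sage, bay, plum, tulip, hop, yew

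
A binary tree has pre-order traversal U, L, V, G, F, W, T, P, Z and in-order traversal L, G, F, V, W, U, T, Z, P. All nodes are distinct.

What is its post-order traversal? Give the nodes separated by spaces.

F G W V L Z P T U

The first element of pre-order is the root; it splits in-order into left and right subtrees.
Root U: left subtree has 5 nodes {L, G, F, V, W}, right has 3 {T, Z, P}.
  Root L: left subtree has 0 nodes { }, right has 4 {G, F, V, W}.
    Root V: left subtree has 2 nodes {G, F}, right has 1 {W}.
      Root G: left subtree has 0 nodes { }, right has 1 {F}.
  Root T: left subtree has 0 nodes { }, right has 2 {Z, P}.
    Root P: left subtree has 1 node {Z}, right has 0 { }.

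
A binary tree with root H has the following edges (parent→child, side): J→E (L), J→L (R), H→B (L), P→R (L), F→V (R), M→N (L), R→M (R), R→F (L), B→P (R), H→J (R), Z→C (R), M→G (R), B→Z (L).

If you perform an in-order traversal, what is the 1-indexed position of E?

12

In-order visits the left subtree, then the node, then the right subtree.
At H: go left to B.
  At B: go left to Z.
    At Z: no left child.
    Visit Z.
    At Z: go right to C.
      C is a leaf — visit C.
  Visit B.
  At B: go right to P.
    At P: go left to R.
      At R: go left to F.
        At F: no left child.
        Visit F.
        At F: go right to V.
          V is a leaf — visit V.
      Visit R.
      At R: go right to M.
        At M: go left to N.
          N is a leaf — visit N.
        Visit M.
        At M: go right to G.
          G is a leaf — visit G.
    Visit P.
    At P: no right child.
Visit H.
At H: go right to J.
  At J: go left to E.
    E is a leaf — visit E.
  Visit J.
  At J: go right to L.
    L is a leaf — visit L.
Full in-order sequence: Z, C, B, F, V, R, N, M, G, P, H, E, J, L.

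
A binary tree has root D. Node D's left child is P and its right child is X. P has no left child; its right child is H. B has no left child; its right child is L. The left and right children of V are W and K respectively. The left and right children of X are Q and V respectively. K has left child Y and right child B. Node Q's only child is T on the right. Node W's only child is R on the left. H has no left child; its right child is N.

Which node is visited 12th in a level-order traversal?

Y

Level-order visits nodes level by level from the root, left to right within each level.
Level 0: D
Level 1: P, X
Level 2: H, Q, V
Level 3: N, T, W, K
Level 4: R, Y, B
Level 5: L
Full level-order sequence: D, P, X, H, Q, V, N, T, W, K, R, Y, B, L.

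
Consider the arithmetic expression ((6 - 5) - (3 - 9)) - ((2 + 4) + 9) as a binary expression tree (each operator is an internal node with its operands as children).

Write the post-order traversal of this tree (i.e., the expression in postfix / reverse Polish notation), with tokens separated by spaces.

6 5 - 3 9 - - 2 4 + 9 + -

Post-order on an expression tree gives postfix notation: for each operator, emit left operand, right operand, then the operator.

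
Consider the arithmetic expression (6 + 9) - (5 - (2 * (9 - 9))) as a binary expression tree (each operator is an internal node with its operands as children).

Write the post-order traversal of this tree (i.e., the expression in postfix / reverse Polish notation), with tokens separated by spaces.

Post-order on an expression tree gives postfix notation: for each operator, emit left operand, right operand, then the operator.

6 9 + 5 2 9 9 - * - -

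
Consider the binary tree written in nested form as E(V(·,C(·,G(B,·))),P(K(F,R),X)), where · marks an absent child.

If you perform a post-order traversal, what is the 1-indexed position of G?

Post-order visits the left subtree, then the right subtree, then the node.
At E: go left to V.
  At V: no left child.
  At V: go right to C.
    At C: no left child.
    At C: go right to G.
      At G: go left to B.
        B is a leaf — visit B.
      At G: no right child.
      Visit G.
    Visit C.
  Visit V.
At E: go right to P.
  At P: go left to K.
    At K: go left to F.
      F is a leaf — visit F.
    At K: go right to R.
      R is a leaf — visit R.
    Visit K.
  At P: go right to X.
    X is a leaf — visit X.
  Visit P.
Visit E.
Full post-order sequence: B, G, C, V, F, R, K, X, P, E.

2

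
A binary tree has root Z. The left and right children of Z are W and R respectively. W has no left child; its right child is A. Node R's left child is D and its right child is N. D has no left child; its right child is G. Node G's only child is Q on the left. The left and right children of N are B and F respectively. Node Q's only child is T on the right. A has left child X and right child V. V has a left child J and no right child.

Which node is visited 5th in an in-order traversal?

In-order visits the left subtree, then the node, then the right subtree.
At Z: go left to W.
  At W: no left child.
  Visit W.
  At W: go right to A.
    At A: go left to X.
      X is a leaf — visit X.
    Visit A.
    At A: go right to V.
      At V: go left to J.
        J is a leaf — visit J.
      Visit V.
      At V: no right child.
Visit Z.
At Z: go right to R.
  At R: go left to D.
    At D: no left child.
    Visit D.
    At D: go right to G.
      At G: go left to Q.
        At Q: no left child.
        Visit Q.
        At Q: go right to T.
          T is a leaf — visit T.
      Visit G.
      At G: no right child.
  Visit R.
  At R: go right to N.
    At N: go left to B.
      B is a leaf — visit B.
    Visit N.
    At N: go right to F.
      F is a leaf — visit F.
Full in-order sequence: W, X, A, J, V, Z, D, Q, T, G, R, B, N, F.

V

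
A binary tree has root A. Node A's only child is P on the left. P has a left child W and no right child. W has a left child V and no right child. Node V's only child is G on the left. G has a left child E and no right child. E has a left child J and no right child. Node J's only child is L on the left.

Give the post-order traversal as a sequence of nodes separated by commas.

L, J, E, G, V, W, P, A

Post-order visits the left subtree, then the right subtree, then the node.
At A: go left to P.
  At P: go left to W.
    At W: go left to V.
      At V: go left to G.
        At G: go left to E.
          At E: go left to J.
            At J: go left to L.
              L is a leaf — visit L.
            At J: no right child.
            Visit J.
          At E: no right child.
          Visit E.
        At G: no right child.
        Visit G.
      At V: no right child.
      Visit V.
    At W: no right child.
    Visit W.
  At P: no right child.
  Visit P.
At A: no right child.
Visit A.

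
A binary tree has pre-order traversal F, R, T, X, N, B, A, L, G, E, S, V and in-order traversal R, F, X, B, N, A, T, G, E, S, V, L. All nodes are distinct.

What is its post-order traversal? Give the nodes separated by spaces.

The first element of pre-order is the root; it splits in-order into left and right subtrees.
Root F: left subtree has 1 node {R}, right has 10 {X, B, N, A, T, G, E, S, V, L}.
  Root T: left subtree has 4 nodes {X, B, N, A}, right has 5 {G, E, S, V, L}.
    Root X: left subtree has 0 nodes { }, right has 3 {B, N, A}.
      Root N: left subtree has 1 node {B}, right has 1 {A}.
    Root L: left subtree has 4 nodes {G, E, S, V}, right has 0 { }.
      Root G: left subtree has 0 nodes { }, right has 3 {E, S, V}.
        Root E: left subtree has 0 nodes { }, right has 2 {S, V}.
          Root S: left subtree has 0 nodes { }, right has 1 {V}.

R B A N X V S E G L T F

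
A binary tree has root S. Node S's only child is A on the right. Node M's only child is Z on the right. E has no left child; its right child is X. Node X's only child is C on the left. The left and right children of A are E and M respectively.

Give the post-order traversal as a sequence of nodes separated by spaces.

Post-order visits the left subtree, then the right subtree, then the node.
At S: no left child.
At S: go right to A.
  At A: go left to E.
    At E: no left child.
    At E: go right to X.
      At X: go left to C.
        C is a leaf — visit C.
      At X: no right child.
      Visit X.
    Visit E.
  At A: go right to M.
    At M: no left child.
    At M: go right to Z.
      Z is a leaf — visit Z.
    Visit M.
  Visit A.
Visit S.

C X E Z M A S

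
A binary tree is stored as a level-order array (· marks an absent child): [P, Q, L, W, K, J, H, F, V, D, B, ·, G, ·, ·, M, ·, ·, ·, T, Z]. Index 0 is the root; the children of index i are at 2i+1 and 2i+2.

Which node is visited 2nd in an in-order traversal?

In-order visits the left subtree, then the node, then the right subtree.
At P: go left to Q.
  At Q: go left to W.
    At W: go left to F.
      At F: go left to M.
        M is a leaf — visit M.
      Visit F.
      At F: no right child.
    Visit W.
    At W: go right to V.
      V is a leaf — visit V.
  Visit Q.
  At Q: go right to K.
    At K: go left to D.
      At D: go left to T.
        T is a leaf — visit T.
      Visit D.
      At D: go right to Z.
        Z is a leaf — visit Z.
    Visit K.
    At K: go right to B.
      B is a leaf — visit B.
Visit P.
At P: go right to L.
  At L: go left to J.
    At J: no left child.
    Visit J.
    At J: go right to G.
      G is a leaf — visit G.
  Visit L.
  At L: go right to H.
    H is a leaf — visit H.
Full in-order sequence: M, F, W, V, Q, T, D, Z, K, B, P, J, G, L, H.

F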